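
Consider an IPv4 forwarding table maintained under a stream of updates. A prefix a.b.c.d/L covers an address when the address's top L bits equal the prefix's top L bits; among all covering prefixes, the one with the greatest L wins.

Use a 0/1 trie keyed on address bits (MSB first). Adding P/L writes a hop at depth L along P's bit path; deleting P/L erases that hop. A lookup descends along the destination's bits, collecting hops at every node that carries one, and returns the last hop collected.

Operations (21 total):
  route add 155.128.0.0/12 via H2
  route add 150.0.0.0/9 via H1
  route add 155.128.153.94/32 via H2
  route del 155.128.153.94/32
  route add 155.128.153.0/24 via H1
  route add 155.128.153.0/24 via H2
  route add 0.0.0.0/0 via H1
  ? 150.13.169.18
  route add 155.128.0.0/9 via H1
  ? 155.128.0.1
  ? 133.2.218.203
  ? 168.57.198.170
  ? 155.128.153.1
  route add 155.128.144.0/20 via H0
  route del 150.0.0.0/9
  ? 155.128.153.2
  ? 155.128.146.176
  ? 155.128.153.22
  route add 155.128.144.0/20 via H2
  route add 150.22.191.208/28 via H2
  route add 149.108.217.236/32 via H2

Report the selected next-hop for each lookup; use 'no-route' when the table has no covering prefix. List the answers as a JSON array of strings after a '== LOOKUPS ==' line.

Apply in order:
  add 155.128.0.0/12 -> H2 at depth 12
  add 150.0.0.0/9 -> H1 at depth 9
  add 155.128.153.94/32 -> H2 at depth 32
  del 155.128.153.94/32 (clear depth 32)
  add 155.128.153.0/24 -> H1 at depth 24
  add 155.128.153.0/24 -> H2 at depth 24
  add 0.0.0.0/0 -> H1 at depth 0
  ? 150.13.169.18  path d0:H1→d1:-→d2:-→d3:-→d4:-→d5:-→d6:-→d7:-→d8:-→d9:H1  best=H1
  add 155.128.0.0/9 -> H1 at depth 9
  ? 155.128.0.1  path d0:H1→d1:-→d2:-→d3:-→d4:-→d5:-→d6:-→d7:-→d8:-→d9:H1→d10:-→d11:-→d12:H2→d13:-→d14:-→d15:-→d16:-  best=H2
  ? 133.2.218.203  path d0:H1→d1:-→d2:-→d3:-  best=H1
  ? 168.57.198.170  path d0:H1→d1:-→d2:-  best=H1
  ? 155.128.153.1  path d0:H1→d1:-→d2:-→d3:-→d4:-→d5:-→d6:-→d7:-→d8:-→d9:H1→d10:-→d11:-→d12:H2→d13:-→d14:-→d15:-→d16:-→d17:-→d18:-→d19:-→d20:-→d21:-→d22:-→d23:-→d24:H2→d25:-  best=H2
  add 155.128.144.0/20 -> H0 at depth 20
  del 150.0.0.0/9 (clear depth 9)
  ? 155.128.153.2  path d0:H1→d1:-→d2:-→d3:-→d4:-→d5:-→d6:-→d7:-→d8:-→d9:H1→d10:-→d11:-→d12:H2→d13:-→d14:-→d15:-→d16:-→d17:-→d18:-→d19:-→d20:H0→d21:-→d22:-→d23:-→d24:H2→d25:-  best=H2
  ? 155.128.146.176  path d0:H1→d1:-→d2:-→d3:-→d4:-→d5:-→d6:-→d7:-→d8:-→d9:H1→d10:-→d11:-→d12:H2→d13:-→d14:-→d15:-→d16:-→d17:-→d18:-→d19:-→d20:H0  best=H0
  ? 155.128.153.22  path d0:H1→d1:-→d2:-→d3:-→d4:-→d5:-→d6:-→d7:-→d8:-→d9:H1→d10:-→d11:-→d12:H2→d13:-→d14:-→d15:-→d16:-→d17:-→d18:-→d19:-→d20:H0→d21:-→d22:-→d23:-→d24:H2→d25:-  best=H2
  add 155.128.144.0/20 -> H2 at depth 20
  add 150.22.191.208/28 -> H2 at depth 28
  add 149.108.217.236/32 -> H2 at depth 32

== LOOKUPS ==
["H1","H2","H1","H1","H2","H2","H0","H2"]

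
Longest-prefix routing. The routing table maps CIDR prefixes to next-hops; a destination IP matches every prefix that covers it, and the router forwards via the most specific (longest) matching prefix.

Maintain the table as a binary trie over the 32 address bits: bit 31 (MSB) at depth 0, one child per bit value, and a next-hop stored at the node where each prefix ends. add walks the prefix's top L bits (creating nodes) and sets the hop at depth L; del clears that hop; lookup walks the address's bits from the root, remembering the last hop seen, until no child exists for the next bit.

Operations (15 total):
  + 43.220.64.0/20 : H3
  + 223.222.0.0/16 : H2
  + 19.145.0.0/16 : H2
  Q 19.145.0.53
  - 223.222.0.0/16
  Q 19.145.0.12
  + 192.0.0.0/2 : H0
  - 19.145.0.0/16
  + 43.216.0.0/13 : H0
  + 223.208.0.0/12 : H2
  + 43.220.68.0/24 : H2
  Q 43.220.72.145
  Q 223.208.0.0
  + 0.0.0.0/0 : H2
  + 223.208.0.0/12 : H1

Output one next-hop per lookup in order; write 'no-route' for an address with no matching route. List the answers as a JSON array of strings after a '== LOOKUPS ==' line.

Trace:
  + 43.220.64.0/20 (H3) depth=20
  + 223.222.0.0/16 (H2) depth=16
  + 19.145.0.0/16 (H2) depth=16
  lookup 19.145.0.53: bits 0001001110010001 walk d0:-→d1:-→d2:-→d3:-→d4:-→d5:-→d6:-→d7:-→d8:-→d9:-→d10:-→d11:-→d12:-→d13:-→d14:-→d15:-→d16:H2 -> H2
  del 223.222.0.0/16 (clear depth 16)
  lookup 19.145.0.12: bits 0001001110010001 walk d0:-→d1:-→d2:-→d3:-→d4:-→d5:-→d6:-→d7:-→d8:-→d9:-→d10:-→d11:-→d12:-→d13:-→d14:-→d15:-→d16:H2 -> H2
  + 192.0.0.0/2 (H0) depth=2
  del 19.145.0.0/16 (clear depth 16)
  + 43.216.0.0/13 (H0) depth=13
  + 223.208.0.0/12 (H2) depth=12
  + 43.220.68.0/24 (H2) depth=24
  lookup 43.220.72.145: bits 00101011110111000100 walk d0:-→d1:-→d2:-→d3:-→d4:-→d5:-→d6:-→d7:-→d8:-→d9:-→d10:-→d11:-→d12:-→d13:H0→d14:-→d15:-→d16:-→d17:-→d18:-→d19:-→d20:H3 -> H3
  lookup 223.208.0.0: bits 110111111101 walk d0:-→d1:-→d2:H0→d3:-→d4:-→d5:-→d6:-→d7:-→d8:-→d9:-→d10:-→d11:-→d12:H2 -> H2
  + 0.0.0.0/0 (H2) depth=0
  + 223.208.0.0/12 (H1) depth=12

== LOOKUPS ==
["H2","H2","H3","H2"]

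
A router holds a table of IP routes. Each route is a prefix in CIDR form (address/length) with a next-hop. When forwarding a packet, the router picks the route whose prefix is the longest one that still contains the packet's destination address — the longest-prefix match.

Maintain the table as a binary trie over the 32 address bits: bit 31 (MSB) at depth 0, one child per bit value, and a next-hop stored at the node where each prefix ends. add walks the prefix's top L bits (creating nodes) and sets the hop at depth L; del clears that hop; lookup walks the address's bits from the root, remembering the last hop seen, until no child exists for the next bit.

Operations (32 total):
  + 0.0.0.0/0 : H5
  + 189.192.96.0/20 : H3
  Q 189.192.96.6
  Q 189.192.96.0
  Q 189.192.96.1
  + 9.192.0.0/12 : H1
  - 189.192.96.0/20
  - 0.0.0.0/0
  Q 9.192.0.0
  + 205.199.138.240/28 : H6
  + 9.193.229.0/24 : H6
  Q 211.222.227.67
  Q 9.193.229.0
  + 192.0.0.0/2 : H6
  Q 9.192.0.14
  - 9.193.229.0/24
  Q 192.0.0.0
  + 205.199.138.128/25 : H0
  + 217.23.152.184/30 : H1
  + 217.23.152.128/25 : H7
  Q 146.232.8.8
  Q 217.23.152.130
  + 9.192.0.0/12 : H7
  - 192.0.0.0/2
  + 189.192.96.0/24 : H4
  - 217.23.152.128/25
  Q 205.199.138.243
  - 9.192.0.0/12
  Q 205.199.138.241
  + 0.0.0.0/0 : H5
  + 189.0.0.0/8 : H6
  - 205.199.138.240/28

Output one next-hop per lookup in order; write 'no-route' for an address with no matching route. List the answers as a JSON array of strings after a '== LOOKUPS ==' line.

Apply in order:
  add 0.0.0.0/0 -> H5 at depth 0
  add 189.192.96.0/20 -> H3 at depth 20
  lookup 189.192.96.6: bits 10111101110000000110 walk d0:H5→d1:-→d2:-→d3:-→d4:-→d5:-→d6:-→d7:-→d8:-→d9:-→d10:-→d11:-→d12:-→d13:-→d14:-→d15:-→d16:-→d17:-→d18:-→d19:-→d20:H3 -> H3
  lookup 189.192.96.0: bits 10111101110000000110 walk d0:H5→d1:-→d2:-→d3:-→d4:-→d5:-→d6:-→d7:-→d8:-→d9:-→d10:-→d11:-→d12:-→d13:-→d14:-→d15:-→d16:-→d17:-→d18:-→d19:-→d20:H3 -> H3
  lookup 189.192.96.1: bits 10111101110000000110 walk d0:H5→d1:-→d2:-→d3:-→d4:-→d5:-→d6:-→d7:-→d8:-→d9:-→d10:-→d11:-→d12:-→d13:-→d14:-→d15:-→d16:-→d17:-→d18:-→d19:-→d20:H3 -> H3
  add 9.192.0.0/12 -> H1 at depth 12
  del 189.192.96.0/20 (clear depth 20)
  del 0.0.0.0/0 (clear depth 0)
  lookup 9.192.0.0: bits 000010011100 walk d0:-→d1:-→d2:-→d3:-→d4:-→d5:-→d6:-→d7:-→d8:-→d9:-→d10:-→d11:-→d12:H1 -> H1
  add 205.199.138.240/28 -> H6 at depth 28
  add 9.193.229.0/24 -> H6 at depth 24
  lookup 211.222.227.67: bits 110 walk d0:-→d1:-→d2:-→d3:- -> no-route
  lookup 9.193.229.0: bits 000010011100000111100101 walk d0:-→d1:-→d2:-→d3:-→d4:-→d5:-→d6:-→d7:-→d8:-→d9:-→d10:-→d11:-→d12:H1→d13:-→d14:-→d15:-→d16:-→d17:-→d18:-→d19:-→d20:-→d21:-→d22:-→d23:-→d24:H6 -> H6
  add 192.0.0.0/2 -> H6 at depth 2
  lookup 9.192.0.14: bits 000010011100000 walk d0:-→d1:-→d2:-→d3:-→d4:-→d5:-→d6:-→d7:-→d8:-→d9:-→d10:-→d11:-→d12:H1→d13:-→d14:-→d15:- -> H1
  del 9.193.229.0/24 (clear depth 24)
  lookup 192.0.0.0: bits 1100 walk d0:-→d1:-→d2:H6→d3:-→d4:- -> H6
  add 205.199.138.128/25 -> H0 at depth 25
  add 217.23.152.184/30 -> H1 at depth 30
  add 217.23.152.128/25 -> H7 at depth 25
  lookup 146.232.8.8: bits 10 walk d0:-→d1:-→d2:- -> no-route
  lookup 217.23.152.130: bits 11011001000101111001100010 walk d0:-→d1:-→d2:H6→d3:-→d4:-→d5:-→d6:-→d7:-→d8:-→d9:-→d10:-→d11:-→d12:-→d13:-→d14:-→d15:-→d16:-→d17:-→d18:-→d19:-→d20:-→d21:-→d22:-→d23:-→d24:-→d25:H7→d26:- -> H7
  add 9.192.0.0/12 -> H7 at depth 12
  del 192.0.0.0/2 (clear depth 2)
  add 189.192.96.0/24 -> H4 at depth 24
  del 217.23.152.128/25 (clear depth 25)
  lookup 205.199.138.243: bits 1100110111000111100010101111 walk d0:-→d1:-→d2:-→d3:-→d4:-→d5:-→d6:-→d7:-→d8:-→d9:-→d10:-→d11:-→d12:-→d13:-→d14:-→d15:-→d16:-→d17:-→d18:-→d19:-→d20:-→d21:-→d22:-→d23:-→d24:-→d25:H0→d26:-→d27:-→d28:H6 -> H6
  del 9.192.0.0/12 (clear depth 12)
  lookup 205.199.138.241: bits 1100110111000111100010101111 walk d0:-→d1:-→d2:-→d3:-→d4:-→d5:-→d6:-→d7:-→d8:-→d9:-→d10:-→d11:-→d12:-→d13:-→d14:-→d15:-→d16:-→d17:-→d18:-→d19:-→d20:-→d21:-→d22:-→d23:-→d24:-→d25:H0→d26:-→d27:-→d28:H6 -> H6
  add 0.0.0.0/0 -> H5 at depth 0
  add 189.0.0.0/8 -> H6 at depth 8
  del 205.199.138.240/28 (clear depth 28)

== LOOKUPS ==
["H3","H3","H3","H1","no-route","H6","H1","H6","no-route","H7","H6","H6"]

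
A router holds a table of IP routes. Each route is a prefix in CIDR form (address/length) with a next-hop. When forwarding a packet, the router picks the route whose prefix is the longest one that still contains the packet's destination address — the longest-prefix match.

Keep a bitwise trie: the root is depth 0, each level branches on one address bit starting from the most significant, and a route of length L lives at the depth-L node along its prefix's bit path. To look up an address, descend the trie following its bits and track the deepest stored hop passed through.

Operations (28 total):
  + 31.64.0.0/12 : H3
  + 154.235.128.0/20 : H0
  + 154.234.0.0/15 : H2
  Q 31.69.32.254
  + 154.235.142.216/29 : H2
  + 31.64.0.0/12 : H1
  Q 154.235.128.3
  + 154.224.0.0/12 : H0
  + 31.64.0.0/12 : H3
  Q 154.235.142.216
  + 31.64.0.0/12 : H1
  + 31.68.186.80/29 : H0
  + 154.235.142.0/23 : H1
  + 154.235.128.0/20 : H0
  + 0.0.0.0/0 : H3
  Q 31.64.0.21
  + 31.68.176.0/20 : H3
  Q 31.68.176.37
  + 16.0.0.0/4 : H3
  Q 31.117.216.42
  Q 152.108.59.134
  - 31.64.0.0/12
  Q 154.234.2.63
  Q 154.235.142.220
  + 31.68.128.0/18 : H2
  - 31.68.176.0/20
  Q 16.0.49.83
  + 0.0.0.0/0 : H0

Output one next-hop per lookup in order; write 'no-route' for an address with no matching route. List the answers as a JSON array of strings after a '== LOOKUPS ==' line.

Process each operation:
  + 31.64.0.0/12 (H3) depth=12
  + 154.235.128.0/20 (H0) depth=20
  + 154.234.0.0/15 (H2) depth=15
  ? 31.69.32.254  path d0:-→d1:-→d2:-→d3:-→d4:-→d5:-→d6:-→d7:-→d8:-→d9:-→d10:-→d11:-→d12:H3  best=H3
  + 154.235.142.216/29 (H2) depth=29
  + 31.64.0.0/12 (H1) depth=12
  ? 154.235.128.3  path d0:-→d1:-→d2:-→d3:-→d4:-→d5:-→d6:-→d7:-→d8:-→d9:-→d10:-→d11:-→d12:-→d13:-→d14:-→d15:H2→d16:-→d17:-→d18:-→d19:-→d20:H0  best=H0
  + 154.224.0.0/12 (H0) depth=12
  + 31.64.0.0/12 (H3) depth=12
  ? 154.235.142.216  path d0:-→d1:-→d2:-→d3:-→d4:-→d5:-→d6:-→d7:-→d8:-→d9:-→d10:-→d11:-→d12:H0→d13:-→d14:-→d15:H2→d16:-→d17:-→d18:-→d19:-→d20:H0→d21:-→d22:-→d23:-→d24:-→d25:-→d26:-→d27:-→d28:-→d29:H2  best=H2
  + 31.64.0.0/12 (H1) depth=12
  + 31.68.186.80/29 (H0) depth=29
  + 154.235.142.0/23 (H1) depth=23
  + 154.235.128.0/20 (H0) depth=20
  + 0.0.0.0/0 (H3) depth=0
  ? 31.64.0.21  path d0:H3→d1:-→d2:-→d3:-→d4:-→d5:-→d6:-→d7:-→d8:-→d9:-→d10:-→d11:-→d12:H1→d13:-  best=H1
  + 31.68.176.0/20 (H3) depth=20
  ? 31.68.176.37  path d0:H3→d1:-→d2:-→d3:-→d4:-→d5:-→d6:-→d7:-→d8:-→d9:-→d10:-→d11:-→d12:H1→d13:-→d14:-→d15:-→d16:-→d17:-→d18:-→d19:-→d20:H3  best=H3
  + 16.0.0.0/4 (H3) depth=4
  ? 31.117.216.42  path d0:H3→d1:-→d2:-→d3:-→d4:H3→d5:-→d6:-→d7:-→d8:-→d9:-→d10:-  best=H3
  ? 152.108.59.134  path d0:H3→d1:-→d2:-→d3:-→d4:-→d5:-→d6:-  best=H3
  del 31.64.0.0/12 (clear depth 12)
  ? 154.234.2.63  path d0:H3→d1:-→d2:-→d3:-→d4:-→d5:-→d6:-→d7:-→d8:-→d9:-→d10:-→d11:-→d12:H0→d13:-→d14:-→d15:H2  best=H2
  ? 154.235.142.220  path d0:H3→d1:-→d2:-→d3:-→d4:-→d5:-→d6:-→d7:-→d8:-→d9:-→d10:-→d11:-→d12:H0→d13:-→d14:-→d15:H2→d16:-→d17:-→d18:-→d19:-→d20:H0→d21:-→d22:-→d23:H1→d24:-→d25:-→d26:-→d27:-→d28:-→d29:H2  best=H2
  + 31.68.128.0/18 (H2) depth=18
  del 31.68.176.0/20 (clear depth 20)
  ? 16.0.49.83  path d0:H3→d1:-→d2:-→d3:-→d4:H3  best=H3
  + 0.0.0.0/0 (H0) depth=0

== LOOKUPS ==
["H3","H0","H2","H1","H3","H3","H3","H2","H2","H3"]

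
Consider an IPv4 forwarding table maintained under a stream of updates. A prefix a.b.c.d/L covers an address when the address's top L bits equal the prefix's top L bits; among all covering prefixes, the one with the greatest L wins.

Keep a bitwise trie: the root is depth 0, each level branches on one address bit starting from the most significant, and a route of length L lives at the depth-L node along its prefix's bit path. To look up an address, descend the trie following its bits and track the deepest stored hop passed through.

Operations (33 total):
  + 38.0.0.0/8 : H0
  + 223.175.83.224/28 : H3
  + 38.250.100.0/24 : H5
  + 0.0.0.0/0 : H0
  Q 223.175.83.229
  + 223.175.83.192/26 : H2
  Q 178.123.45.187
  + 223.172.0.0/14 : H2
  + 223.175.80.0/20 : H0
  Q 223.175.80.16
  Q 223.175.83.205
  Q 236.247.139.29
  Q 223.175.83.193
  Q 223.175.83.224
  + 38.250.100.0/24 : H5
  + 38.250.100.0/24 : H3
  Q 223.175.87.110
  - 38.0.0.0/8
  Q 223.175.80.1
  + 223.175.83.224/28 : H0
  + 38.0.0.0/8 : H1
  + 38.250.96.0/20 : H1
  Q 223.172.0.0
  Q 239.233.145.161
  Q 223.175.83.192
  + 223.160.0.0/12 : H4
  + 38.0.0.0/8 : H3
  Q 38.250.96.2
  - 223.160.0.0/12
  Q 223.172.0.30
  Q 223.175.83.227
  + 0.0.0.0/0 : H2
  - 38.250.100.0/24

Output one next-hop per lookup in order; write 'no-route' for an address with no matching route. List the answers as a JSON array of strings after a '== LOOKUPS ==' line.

Process each operation:
  + 38.0.0.0/8 (H0) depth=8
  + 223.175.83.224/28 (H3) depth=28
  + 38.250.100.0/24 (H5) depth=24
  + 0.0.0.0/0 (H0) depth=0
  Q 223.175.83.229: descend 1101111110101111010100111110 ; hops seen [H0,H3] ; pick H3
  + 223.175.83.192/26 (H2) depth=26
  Q 178.123.45.187: descend 1 ; hops seen [H0] ; pick H0
  + 223.172.0.0/14 (H2) depth=14
  + 223.175.80.0/20 (H0) depth=20
  Q 223.175.80.16: descend 1101111110101111010100 ; hops seen [H0,H2,H0] ; pick H0
  Q 223.175.83.205: descend 11011111101011110101001111 ; hops seen [H0,H2,H0,H2] ; pick H2
  Q 236.247.139.29: descend 11 ; hops seen [H0] ; pick H0
  Q 223.175.83.193: descend 11011111101011110101001111 ; hops seen [H0,H2,H0,H2] ; pick H2
  Q 223.175.83.224: descend 1101111110101111010100111110 ; hops seen [H0,H2,H0,H2,H3] ; pick H3
  + 38.250.100.0/24 (H5) depth=24
  + 38.250.100.0/24 (H3) depth=24
  Q 223.175.87.110: descend 110111111010111101010 ; hops seen [H0,H2,H0] ; pick H0
  del 38.0.0.0/8 (clear depth 8)
  Q 223.175.80.1: descend 1101111110101111010100 ; hops seen [H0,H2,H0] ; pick H0
  + 223.175.83.224/28 (H0) depth=28
  + 38.0.0.0/8 (H1) depth=8
  + 38.250.96.0/20 (H1) depth=20
  Q 223.172.0.0: descend 11011111101011 ; hops seen [H0,H2] ; pick H2
  Q 239.233.145.161: descend 11 ; hops seen [H0] ; pick H0
  Q 223.175.83.192: descend 11011111101011110101001111 ; hops seen [H0,H2,H0,H2] ; pick H2
  + 223.160.0.0/12 (H4) depth=12
  + 38.0.0.0/8 (H3) depth=8
  Q 38.250.96.2: descend 001001101111101001100 ; hops seen [H0,H3,H1] ; pick H1
  del 223.160.0.0/12 (clear depth 12)
  Q 223.172.0.30: descend 11011111101011 ; hops seen [H0,H2] ; pick H2
  Q 223.175.83.227: descend 1101111110101111010100111110 ; hops seen [H0,H2,H0,H2,H0] ; pick H0
  + 0.0.0.0/0 (H2) depth=0
  del 38.250.100.0/24 (clear depth 24)

== LOOKUPS ==
["H3","H0","H0","H2","H0","H2","H3","H0","H0","H2","H0","H2","H1","H2","H0"]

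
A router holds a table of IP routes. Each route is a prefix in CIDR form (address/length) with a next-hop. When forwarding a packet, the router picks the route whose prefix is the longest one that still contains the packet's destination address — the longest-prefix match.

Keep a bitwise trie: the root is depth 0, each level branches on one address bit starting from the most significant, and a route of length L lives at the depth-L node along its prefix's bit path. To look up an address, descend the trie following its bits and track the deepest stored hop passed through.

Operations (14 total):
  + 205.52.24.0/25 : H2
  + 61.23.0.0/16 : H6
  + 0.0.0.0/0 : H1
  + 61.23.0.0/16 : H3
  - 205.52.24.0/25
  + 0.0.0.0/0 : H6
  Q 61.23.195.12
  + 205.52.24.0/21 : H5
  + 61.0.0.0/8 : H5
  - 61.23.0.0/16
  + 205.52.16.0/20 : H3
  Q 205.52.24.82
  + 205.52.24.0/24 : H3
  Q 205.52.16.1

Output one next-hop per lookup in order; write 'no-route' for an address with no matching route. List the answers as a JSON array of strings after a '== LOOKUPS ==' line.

Process each operation:
  + 205.52.24.0/25 (H2) depth=25
  + 61.23.0.0/16 (H6) depth=16
  + 0.0.0.0/0 (H1) depth=0
  + 61.23.0.0/16 (H3) depth=16
  del 205.52.24.0/25 (clear depth 25)
  + 0.0.0.0/0 (H6) depth=0
  Q 61.23.195.12: descend 0011110100010111 ; hops seen [H6,H3] ; pick H3
  + 205.52.24.0/21 (H5) depth=21
  + 61.0.0.0/8 (H5) depth=8
  del 61.23.0.0/16 (clear depth 16)
  + 205.52.16.0/20 (H3) depth=20
  Q 205.52.24.82: descend 1100110100110100000110000 ; hops seen [H6,H3,H5] ; pick H5
  + 205.52.24.0/24 (H3) depth=24
  Q 205.52.16.1: descend 11001101001101000001 ; hops seen [H6,H3] ; pick H3

== LOOKUPS ==
["H3","H5","H3"]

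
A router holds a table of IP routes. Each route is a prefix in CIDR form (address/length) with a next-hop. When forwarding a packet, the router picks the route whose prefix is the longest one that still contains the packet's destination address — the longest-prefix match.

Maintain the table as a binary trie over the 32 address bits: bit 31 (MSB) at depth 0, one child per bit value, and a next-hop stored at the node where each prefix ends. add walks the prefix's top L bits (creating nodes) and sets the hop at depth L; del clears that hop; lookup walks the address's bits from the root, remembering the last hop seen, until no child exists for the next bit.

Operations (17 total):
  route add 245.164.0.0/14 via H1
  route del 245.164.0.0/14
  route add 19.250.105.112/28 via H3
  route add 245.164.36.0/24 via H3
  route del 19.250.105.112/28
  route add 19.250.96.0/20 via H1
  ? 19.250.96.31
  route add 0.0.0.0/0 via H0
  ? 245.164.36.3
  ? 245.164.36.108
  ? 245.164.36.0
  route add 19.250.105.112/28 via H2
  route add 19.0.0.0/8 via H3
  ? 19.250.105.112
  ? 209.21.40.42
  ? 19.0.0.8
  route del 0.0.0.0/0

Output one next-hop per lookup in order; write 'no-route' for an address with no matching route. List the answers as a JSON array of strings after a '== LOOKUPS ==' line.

Apply in order:
  add 245.164.0.0/14 -> H1 at depth 14
  - 245.164.0.0/14 clear@14
  add 19.250.105.112/28 -> H3 at depth 28
  add 245.164.36.0/24 -> H3 at depth 24
  - 19.250.105.112/28 clear@28
  add 19.250.96.0/20 -> H1 at depth 20
  ? 19.250.96.31  path d0:-→d1:-→d2:-→d3:-→d4:-→d5:-→d6:-→d7:-→d8:-→d9:-→d10:-→d11:-→d12:-→d13:-→d14:-→d15:-→d16:-→d17:-→d18:-→d19:-→d20:H1  best=H1
  add 0.0.0.0/0 -> H0 at depth 0
  ? 245.164.36.3  path d0:H0→d1:-→d2:-→d3:-→d4:-→d5:-→d6:-→d7:-→d8:-→d9:-→d10:-→d11:-→d12:-→d13:-→d14:-→d15:-→d16:-→d17:-→d18:-→d19:-→d20:-→d21:-→d22:-→d23:-→d24:H3  best=H3
  ? 245.164.36.108  path d0:H0→d1:-→d2:-→d3:-→d4:-→d5:-→d6:-→d7:-→d8:-→d9:-→d10:-→d11:-→d12:-→d13:-→d14:-→d15:-→d16:-→d17:-→d18:-→d19:-→d20:-→d21:-→d22:-→d23:-→d24:H3  best=H3
  ? 245.164.36.0  path d0:H0→d1:-→d2:-→d3:-→d4:-→d5:-→d6:-→d7:-→d8:-→d9:-→d10:-→d11:-→d12:-→d13:-→d14:-→d15:-→d16:-→d17:-→d18:-→d19:-→d20:-→d21:-→d22:-→d23:-→d24:H3  best=H3
  add 19.250.105.112/28 -> H2 at depth 28
  add 19.0.0.0/8 -> H3 at depth 8
  ? 19.250.105.112  path d0:H0→d1:-→d2:-→d3:-→d4:-→d5:-→d6:-→d7:-→d8:H3→d9:-→d10:-→d11:-→d12:-→d13:-→d14:-→d15:-→d16:-→d17:-→d18:-→d19:-→d20:H1→d21:-→d22:-→d23:-→d24:-→d25:-→d26:-→d27:-→d28:H2  best=H2
  ? 209.21.40.42  path d0:H0→d1:-→d2:-  best=H0
  ? 19.0.0.8  path d0:H0→d1:-→d2:-→d3:-→d4:-→d5:-→d6:-→d7:-→d8:H3  best=H3
  - 0.0.0.0/0 clear@0

== LOOKUPS ==
["H1","H3","H3","H3","H2","H0","H3"]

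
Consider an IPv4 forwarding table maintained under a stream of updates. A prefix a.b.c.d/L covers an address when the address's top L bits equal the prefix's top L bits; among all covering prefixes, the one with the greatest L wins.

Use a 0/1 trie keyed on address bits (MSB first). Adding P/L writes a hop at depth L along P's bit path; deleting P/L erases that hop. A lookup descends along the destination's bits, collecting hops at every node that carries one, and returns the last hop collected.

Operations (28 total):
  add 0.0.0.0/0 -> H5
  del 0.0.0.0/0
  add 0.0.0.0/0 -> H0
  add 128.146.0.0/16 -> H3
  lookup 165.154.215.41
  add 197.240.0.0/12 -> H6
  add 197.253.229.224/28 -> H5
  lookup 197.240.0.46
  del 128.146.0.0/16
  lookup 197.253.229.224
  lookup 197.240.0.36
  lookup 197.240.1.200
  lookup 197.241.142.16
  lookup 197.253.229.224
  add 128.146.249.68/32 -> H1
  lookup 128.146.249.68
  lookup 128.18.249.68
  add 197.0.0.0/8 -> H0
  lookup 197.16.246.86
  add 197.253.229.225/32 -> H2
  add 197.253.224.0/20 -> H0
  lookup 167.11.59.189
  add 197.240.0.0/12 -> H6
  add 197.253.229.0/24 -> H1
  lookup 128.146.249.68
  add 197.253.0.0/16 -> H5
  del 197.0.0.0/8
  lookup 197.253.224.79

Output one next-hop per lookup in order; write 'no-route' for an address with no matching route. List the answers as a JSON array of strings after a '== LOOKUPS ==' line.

Apply in order:
  add 0.0.0.0/0 -> H5 at depth 0
  - 0.0.0.0/0 clear@0
  add 0.0.0.0/0 -> H0 at depth 0
  add 128.146.0.0/16 -> H3 at depth 16
  Q 165.154.215.41: descend 10 ; hops seen [H0] ; pick H0
  add 197.240.0.0/12 -> H6 at depth 12
  add 197.253.229.224/28 -> H5 at depth 28
  Q 197.240.0.46: descend 110001011111 ; hops seen [H0,H6] ; pick H6
  - 128.146.0.0/16 clear@16
  Q 197.253.229.224: descend 1100010111111101111001011110 ; hops seen [H0,H6,H5] ; pick H5
  Q 197.240.0.36: descend 110001011111 ; hops seen [H0,H6] ; pick H6
  Q 197.240.1.200: descend 110001011111 ; hops seen [H0,H6] ; pick H6
  Q 197.241.142.16: descend 110001011111 ; hops seen [H0,H6] ; pick H6
  Q 197.253.229.224: descend 1100010111111101111001011110 ; hops seen [H0,H6,H5] ; pick H5
  add 128.146.249.68/32 -> H1 at depth 32
  Q 128.146.249.68: descend 10000000100100101111100101000100 ; hops seen [H0,H1] ; pick H1
  Q 128.18.249.68: descend 10000000 ; hops seen [H0] ; pick H0
  add 197.0.0.0/8 -> H0 at depth 8
  Q 197.16.246.86: descend 11000101 ; hops seen [H0,H0] ; pick H0
  add 197.253.229.225/32 -> H2 at depth 32
  add 197.253.224.0/20 -> H0 at depth 20
  Q 167.11.59.189: descend 10 ; hops seen [H0] ; pick H0
  add 197.240.0.0/12 -> H6 at depth 12
  add 197.253.229.0/24 -> H1 at depth 24
  Q 128.146.249.68: descend 10000000100100101111100101000100 ; hops seen [H0,H1] ; pick H1
  add 197.253.0.0/16 -> H5 at depth 16
  - 197.0.0.0/8 clear@8
  Q 197.253.224.79: descend 110001011111110111100 ; hops seen [H0,H6,H5,H0] ; pick H0

== LOOKUPS ==
["H0","H6","H5","H6","H6","H6","H5","H1","H0","H0","H0","H1","H0"]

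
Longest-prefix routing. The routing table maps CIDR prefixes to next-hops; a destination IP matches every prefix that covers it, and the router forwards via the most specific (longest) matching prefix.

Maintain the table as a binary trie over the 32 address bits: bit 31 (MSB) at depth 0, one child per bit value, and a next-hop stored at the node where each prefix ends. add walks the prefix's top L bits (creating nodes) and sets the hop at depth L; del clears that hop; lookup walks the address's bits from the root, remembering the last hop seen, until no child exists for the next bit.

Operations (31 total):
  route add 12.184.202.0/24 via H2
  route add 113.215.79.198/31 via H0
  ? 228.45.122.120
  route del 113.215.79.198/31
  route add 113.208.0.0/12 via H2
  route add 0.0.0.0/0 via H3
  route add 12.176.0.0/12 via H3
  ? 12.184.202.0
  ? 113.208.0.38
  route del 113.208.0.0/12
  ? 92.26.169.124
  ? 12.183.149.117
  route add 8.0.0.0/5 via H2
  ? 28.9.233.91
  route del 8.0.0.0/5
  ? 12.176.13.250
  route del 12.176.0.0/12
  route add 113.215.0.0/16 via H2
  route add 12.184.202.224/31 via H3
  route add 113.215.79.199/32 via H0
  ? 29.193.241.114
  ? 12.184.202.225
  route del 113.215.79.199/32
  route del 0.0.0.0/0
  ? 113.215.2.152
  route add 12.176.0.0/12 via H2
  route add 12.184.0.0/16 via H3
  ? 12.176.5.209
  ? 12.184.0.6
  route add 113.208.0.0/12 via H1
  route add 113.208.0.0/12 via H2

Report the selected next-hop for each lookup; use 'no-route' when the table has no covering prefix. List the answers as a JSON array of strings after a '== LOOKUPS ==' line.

Trace:
  add 12.184.202.0/24 -> H2 at depth 24
  add 113.215.79.198/31 -> H0 at depth 31
  ? 228.45.122.120  path d0:-  best=no-route
  del 113.215.79.198/31 (clear depth 31)
  add 113.208.0.0/12 -> H2 at depth 12
  add 0.0.0.0/0 -> H3 at depth 0
  add 12.176.0.0/12 -> H3 at depth 12
  ? 12.184.202.0  path d0:H3→d1:-→d2:-→d3:-→d4:-→d5:-→d6:-→d7:-→d8:-→d9:-→d10:-→d11:-→d12:H3→d13:-→d14:-→d15:-→d16:-→d17:-→d18:-→d19:-→d20:-→d21:-→d22:-→d23:-→d24:H2  best=H2
  ? 113.208.0.38  path d0:H3→d1:-→d2:-→d3:-→d4:-→d5:-→d6:-→d7:-→d8:-→d9:-→d10:-→d11:-→d12:H2→d13:-  best=H2
  del 113.208.0.0/12 (clear depth 12)
  ? 92.26.169.124  path d0:H3→d1:-→d2:-  best=H3
  ? 12.183.149.117  path d0:H3→d1:-→d2:-→d3:-→d4:-→d5:-→d6:-→d7:-→d8:-→d9:-→d10:-→d11:-→d12:H3  best=H3
  add 8.0.0.0/5 -> H2 at depth 5
  ? 28.9.233.91  path d0:H3→d1:-→d2:-→d3:-  best=H3
  del 8.0.0.0/5 (clear depth 5)
  ? 12.176.13.250  path d0:H3→d1:-→d2:-→d3:-→d4:-→d5:-→d6:-→d7:-→d8:-→d9:-→d10:-→d11:-→d12:H3  best=H3
  del 12.176.0.0/12 (clear depth 12)
  add 113.215.0.0/16 -> H2 at depth 16
  add 12.184.202.224/31 -> H3 at depth 31
  add 113.215.79.199/32 -> H0 at depth 32
  ? 29.193.241.114  path d0:H3→d1:-→d2:-→d3:-  best=H3
  ? 12.184.202.225  path d0:H3→d1:-→d2:-→d3:-→d4:-→d5:-→d6:-→d7:-→d8:-→d9:-→d10:-→d11:-→d12:-→d13:-→d14:-→d15:-→d16:-→d17:-→d18:-→d19:-→d20:-→d21:-→d22:-→d23:-→d24:H2→d25:-→d26:-→d27:-→d28:-→d29:-→d30:-→d31:H3  best=H3
  del 113.215.79.199/32 (clear depth 32)
  del 0.0.0.0/0 (clear depth 0)
  ? 113.215.2.152  path d0:-→d1:-→d2:-→d3:-→d4:-→d5:-→d6:-→d7:-→d8:-→d9:-→d10:-→d11:-→d12:-→d13:-→d14:-→d15:-→d16:H2→d17:-  best=H2
  add 12.176.0.0/12 -> H2 at depth 12
  add 12.184.0.0/16 -> H3 at depth 16
  ? 12.176.5.209  path d0:-→d1:-→d2:-→d3:-→d4:-→d5:-→d6:-→d7:-→d8:-→d9:-→d10:-→d11:-→d12:H2  best=H2
  ? 12.184.0.6  path d0:-→d1:-→d2:-→d3:-→d4:-→d5:-→d6:-→d7:-→d8:-→d9:-→d10:-→d11:-→d12:H2→d13:-→d14:-→d15:-→d16:H3  best=H3
  add 113.208.0.0/12 -> H1 at depth 12
  add 113.208.0.0/12 -> H2 at depth 12

== LOOKUPS ==
["no-route","H2","H2","H3","H3","H3","H3","H3","H3","H2","H2","H3"]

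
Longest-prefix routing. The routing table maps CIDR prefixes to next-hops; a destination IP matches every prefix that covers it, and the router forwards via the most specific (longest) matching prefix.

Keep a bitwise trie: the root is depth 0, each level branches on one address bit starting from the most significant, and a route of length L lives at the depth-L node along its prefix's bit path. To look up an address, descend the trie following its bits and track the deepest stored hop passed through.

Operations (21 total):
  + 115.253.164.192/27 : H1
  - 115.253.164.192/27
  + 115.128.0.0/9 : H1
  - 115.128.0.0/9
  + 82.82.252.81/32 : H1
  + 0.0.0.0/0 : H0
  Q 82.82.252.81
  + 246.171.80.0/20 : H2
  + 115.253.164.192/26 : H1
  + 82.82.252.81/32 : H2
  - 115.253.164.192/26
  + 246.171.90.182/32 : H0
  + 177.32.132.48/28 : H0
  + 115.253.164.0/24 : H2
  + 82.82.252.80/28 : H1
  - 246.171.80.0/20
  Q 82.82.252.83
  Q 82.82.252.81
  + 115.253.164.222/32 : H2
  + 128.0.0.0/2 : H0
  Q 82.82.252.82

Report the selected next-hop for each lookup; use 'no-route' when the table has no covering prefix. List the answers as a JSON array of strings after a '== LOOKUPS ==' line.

Trace:
  + 115.253.164.192/27 (H1) depth=27
  - 115.253.164.192/27 clear@27
  + 115.128.0.0/9 (H1) depth=9
  - 115.128.0.0/9 clear@9
  + 82.82.252.81/32 (H1) depth=32
  + 0.0.0.0/0 (H0) depth=0
  ? 82.82.252.81  path d0:H0→d1:-→d2:-→d3:-→d4:-→d5:-→d6:-→d7:-→d8:-→d9:-→d10:-→d11:-→d12:-→d13:-→d14:-→d15:-→d16:-→d17:-→d18:-→d19:-→d20:-→d21:-→d22:-→d23:-→d24:-→d25:-→d26:-→d27:-→d28:-→d29:-→d30:-→d31:-→d32:H1  best=H1
  + 246.171.80.0/20 (H2) depth=20
  + 115.253.164.192/26 (H1) depth=26
  + 82.82.252.81/32 (H2) depth=32
  - 115.253.164.192/26 clear@26
  + 246.171.90.182/32 (H0) depth=32
  + 177.32.132.48/28 (H0) depth=28
  + 115.253.164.0/24 (H2) depth=24
  + 82.82.252.80/28 (H1) depth=28
  - 246.171.80.0/20 clear@20
  ? 82.82.252.83  path d0:H0→d1:-→d2:-→d3:-→d4:-→d5:-→d6:-→d7:-→d8:-→d9:-→d10:-→d11:-→d12:-→d13:-→d14:-→d15:-→d16:-→d17:-→d18:-→d19:-→d20:-→d21:-→d22:-→d23:-→d24:-→d25:-→d26:-→d27:-→d28:H1→d29:-→d30:-  best=H1
  ? 82.82.252.81  path d0:H0→d1:-→d2:-→d3:-→d4:-→d5:-→d6:-→d7:-→d8:-→d9:-→d10:-→d11:-→d12:-→d13:-→d14:-→d15:-→d16:-→d17:-→d18:-→d19:-→d20:-→d21:-→d22:-→d23:-→d24:-→d25:-→d26:-→d27:-→d28:H1→d29:-→d30:-→d31:-→d32:H2  best=H2
  + 115.253.164.222/32 (H2) depth=32
  + 128.0.0.0/2 (H0) depth=2
  ? 82.82.252.82  path d0:H0→d1:-→d2:-→d3:-→d4:-→d5:-→d6:-→d7:-→d8:-→d9:-→d10:-→d11:-→d12:-→d13:-→d14:-→d15:-→d16:-→d17:-→d18:-→d19:-→d20:-→d21:-→d22:-→d23:-→d24:-→d25:-→d26:-→d27:-→d28:H1→d29:-→d30:-  best=H1

== LOOKUPS ==
["H1","H1","H2","H1"]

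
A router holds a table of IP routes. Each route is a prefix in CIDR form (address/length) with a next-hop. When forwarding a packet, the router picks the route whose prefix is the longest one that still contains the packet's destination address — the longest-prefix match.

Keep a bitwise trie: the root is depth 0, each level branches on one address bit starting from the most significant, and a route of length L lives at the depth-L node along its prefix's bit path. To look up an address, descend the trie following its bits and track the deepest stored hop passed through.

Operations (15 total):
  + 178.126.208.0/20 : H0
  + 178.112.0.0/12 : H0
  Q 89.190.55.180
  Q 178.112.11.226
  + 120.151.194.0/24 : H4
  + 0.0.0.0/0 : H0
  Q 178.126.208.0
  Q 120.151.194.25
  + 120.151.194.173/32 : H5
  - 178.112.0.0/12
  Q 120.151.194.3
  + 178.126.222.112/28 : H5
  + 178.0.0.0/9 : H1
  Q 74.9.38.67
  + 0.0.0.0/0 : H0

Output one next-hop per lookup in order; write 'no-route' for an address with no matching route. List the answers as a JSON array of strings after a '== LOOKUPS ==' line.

Apply in order:
  add 178.126.208.0/20 -> H0 at depth 20
  add 178.112.0.0/12 -> H0 at depth 12
  Q 89.190.55.180: descend ε ; hops seen [∅] ; pick no-route
  Q 178.112.11.226: descend 101100100111 ; hops seen [H0] ; pick H0
  add 120.151.194.0/24 -> H4 at depth 24
  add 0.0.0.0/0 -> H0 at depth 0
  Q 178.126.208.0: descend 10110010011111101101 ; hops seen [H0,H0,H0] ; pick H0
  Q 120.151.194.25: descend 011110001001011111000010 ; hops seen [H0,H4] ; pick H4
  add 120.151.194.173/32 -> H5 at depth 32
  del 178.112.0.0/12 (clear depth 12)
  Q 120.151.194.3: descend 011110001001011111000010 ; hops seen [H0,H4] ; pick H4
  add 178.126.222.112/28 -> H5 at depth 28
  add 178.0.0.0/9 -> H1 at depth 9
  Q 74.9.38.67: descend 01 ; hops seen [H0] ; pick H0
  add 0.0.0.0/0 -> H0 at depth 0

== LOOKUPS ==
["no-route","H0","H0","H4","H4","H0"]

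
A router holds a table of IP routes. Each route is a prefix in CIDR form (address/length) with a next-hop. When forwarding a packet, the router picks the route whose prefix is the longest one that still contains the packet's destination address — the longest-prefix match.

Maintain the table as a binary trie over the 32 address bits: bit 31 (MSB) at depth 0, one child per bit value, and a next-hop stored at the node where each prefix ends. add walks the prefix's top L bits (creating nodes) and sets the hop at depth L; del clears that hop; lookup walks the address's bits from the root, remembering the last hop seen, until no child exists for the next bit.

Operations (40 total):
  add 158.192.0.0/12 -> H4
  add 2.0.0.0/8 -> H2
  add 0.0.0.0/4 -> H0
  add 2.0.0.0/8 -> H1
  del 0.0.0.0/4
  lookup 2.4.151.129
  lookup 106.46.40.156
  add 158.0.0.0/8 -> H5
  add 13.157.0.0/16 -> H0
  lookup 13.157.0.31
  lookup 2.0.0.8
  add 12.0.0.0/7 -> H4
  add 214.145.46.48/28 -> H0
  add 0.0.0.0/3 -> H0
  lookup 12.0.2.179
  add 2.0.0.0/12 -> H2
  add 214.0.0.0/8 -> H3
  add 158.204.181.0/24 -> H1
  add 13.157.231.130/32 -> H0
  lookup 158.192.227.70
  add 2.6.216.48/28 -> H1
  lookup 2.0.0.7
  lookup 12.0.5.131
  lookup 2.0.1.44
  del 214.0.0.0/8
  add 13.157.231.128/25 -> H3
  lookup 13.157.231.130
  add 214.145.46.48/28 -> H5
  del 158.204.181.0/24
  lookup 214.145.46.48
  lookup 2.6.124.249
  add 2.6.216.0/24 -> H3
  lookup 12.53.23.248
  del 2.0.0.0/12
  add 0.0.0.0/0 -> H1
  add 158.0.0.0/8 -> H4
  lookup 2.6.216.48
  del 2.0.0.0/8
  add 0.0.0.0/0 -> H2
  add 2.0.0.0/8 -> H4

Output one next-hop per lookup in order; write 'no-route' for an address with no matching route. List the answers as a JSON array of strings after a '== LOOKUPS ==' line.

Trace:
  + 158.192.0.0/12 (H4) depth=12
  + 2.0.0.0/8 (H2) depth=8
  + 0.0.0.0/4 (H0) depth=4
  + 2.0.0.0/8 (H1) depth=8
  - 0.0.0.0/4 clear@4
  Q 2.4.151.129: descend 00000010 ; hops seen [H1] ; pick H1
  Q 106.46.40.156: descend 0 ; hops seen [∅] ; pick no-route
  + 158.0.0.0/8 (H5) depth=8
  + 13.157.0.0/16 (H0) depth=16
  Q 13.157.0.31: descend 0000110110011101 ; hops seen [H0] ; pick H0
  Q 2.0.0.8: descend 00000010 ; hops seen [H1] ; pick H1
  + 12.0.0.0/7 (H4) depth=7
  + 214.145.46.48/28 (H0) depth=28
  + 0.0.0.0/3 (H0) depth=3
  Q 12.0.2.179: descend 0000110 ; hops seen [H0,H4] ; pick H4
  + 2.0.0.0/12 (H2) depth=12
  + 214.0.0.0/8 (H3) depth=8
  + 158.204.181.0/24 (H1) depth=24
  + 13.157.231.130/32 (H0) depth=32
  Q 158.192.227.70: descend 100111101100 ; hops seen [H5,H4] ; pick H4
  + 2.6.216.48/28 (H1) depth=28
  Q 2.0.0.7: descend 0000001000000 ; hops seen [H0,H1,H2] ; pick H2
  Q 12.0.5.131: descend 0000110 ; hops seen [H0,H4] ; pick H4
  Q 2.0.1.44: descend 0000001000000 ; hops seen [H0,H1,H2] ; pick H2
  - 214.0.0.0/8 clear@8
  + 13.157.231.128/25 (H3) depth=25
  Q 13.157.231.130: descend 00001101100111011110011110000010 ; hops seen [H0,H4,H0,H3,H0] ; pick H0
  + 214.145.46.48/28 (H5) depth=28
  - 158.204.181.0/24 clear@24
  Q 214.145.46.48: descend 1101011010010001001011100011 ; hops seen [H5] ; pick H5
  Q 2.6.124.249: descend 0000001000000110 ; hops seen [H0,H1,H2] ; pick H2
  + 2.6.216.0/24 (H3) depth=24
  Q 12.53.23.248: descend 0000110 ; hops seen [H0,H4] ; pick H4
  - 2.0.0.0/12 clear@12
  + 0.0.0.0/0 (H1) depth=0
  + 158.0.0.0/8 (H4) depth=8
  Q 2.6.216.48: descend 0000001000000110110110000011 ; hops seen [H1,H0,H1,H3,H1] ; pick H1
  - 2.0.0.0/8 clear@8
  + 0.0.0.0/0 (H2) depth=0
  + 2.0.0.0/8 (H4) depth=8

== LOOKUPS ==
["H1","no-route","H0","H1","H4","H4","H2","H4","H2","H0","H5","H2","H4","H1"]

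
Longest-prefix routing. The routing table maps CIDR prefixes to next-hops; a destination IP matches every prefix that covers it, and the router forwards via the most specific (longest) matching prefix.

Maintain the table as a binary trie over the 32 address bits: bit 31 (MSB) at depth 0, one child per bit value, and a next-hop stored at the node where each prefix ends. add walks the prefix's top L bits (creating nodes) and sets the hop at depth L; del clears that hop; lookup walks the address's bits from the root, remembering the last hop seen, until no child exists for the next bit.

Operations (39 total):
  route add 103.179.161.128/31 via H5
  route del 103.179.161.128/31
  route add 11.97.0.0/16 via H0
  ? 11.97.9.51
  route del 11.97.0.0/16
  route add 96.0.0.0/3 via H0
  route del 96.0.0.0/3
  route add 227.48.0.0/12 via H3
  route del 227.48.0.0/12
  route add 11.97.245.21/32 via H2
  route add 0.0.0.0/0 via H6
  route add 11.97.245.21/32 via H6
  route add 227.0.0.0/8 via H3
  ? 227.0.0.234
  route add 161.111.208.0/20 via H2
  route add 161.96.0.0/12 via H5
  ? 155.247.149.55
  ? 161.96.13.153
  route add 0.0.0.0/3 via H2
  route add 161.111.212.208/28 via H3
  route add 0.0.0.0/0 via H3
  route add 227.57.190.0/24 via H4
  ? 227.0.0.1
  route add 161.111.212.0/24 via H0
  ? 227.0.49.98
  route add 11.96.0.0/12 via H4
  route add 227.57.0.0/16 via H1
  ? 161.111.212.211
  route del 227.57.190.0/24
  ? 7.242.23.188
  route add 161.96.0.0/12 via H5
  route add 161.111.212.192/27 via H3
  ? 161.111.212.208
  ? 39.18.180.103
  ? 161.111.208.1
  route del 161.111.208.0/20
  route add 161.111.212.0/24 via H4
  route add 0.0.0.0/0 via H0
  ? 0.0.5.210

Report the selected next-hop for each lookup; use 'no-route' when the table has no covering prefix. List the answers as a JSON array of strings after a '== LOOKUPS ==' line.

Process each operation:
  + 103.179.161.128/31 (H5) depth=31
  del 103.179.161.128/31 (clear depth 31)
  + 11.97.0.0/16 (H0) depth=16
  ? 11.97.9.51  path d0:-→d1:-→d2:-→d3:-→d4:-→d5:-→d6:-→d7:-→d8:-→d9:-→d10:-→d11:-→d12:-→d13:-→d14:-→d15:-→d16:H0  best=H0
  del 11.97.0.0/16 (clear depth 16)
  + 96.0.0.0/3 (H0) depth=3
  del 96.0.0.0/3 (clear depth 3)
  + 227.48.0.0/12 (H3) depth=12
  del 227.48.0.0/12 (clear depth 12)
  + 11.97.245.21/32 (H2) depth=32
  + 0.0.0.0/0 (H6) depth=0
  + 11.97.245.21/32 (H6) depth=32
  + 227.0.0.0/8 (H3) depth=8
  ? 227.0.0.234  path d0:H6→d1:-→d2:-→d3:-→d4:-→d5:-→d6:-→d7:-→d8:H3→d9:-→d10:-  best=H3
  + 161.111.208.0/20 (H2) depth=20
  + 161.96.0.0/12 (H5) depth=12
  ? 155.247.149.55  path d0:H6→d1:-→d2:-  best=H6
  ? 161.96.13.153  path d0:H6→d1:-→d2:-→d3:-→d4:-→d5:-→d6:-→d7:-→d8:-→d9:-→d10:-→d11:-→d12:H5  best=H5
  + 0.0.0.0/3 (H2) depth=3
  + 161.111.212.208/28 (H3) depth=28
  + 0.0.0.0/0 (H3) depth=0
  + 227.57.190.0/24 (H4) depth=24
  ? 227.0.0.1  path d0:H3→d1:-→d2:-→d3:-→d4:-→d5:-→d6:-→d7:-→d8:H3→d9:-→d10:-  best=H3
  + 161.111.212.0/24 (H0) depth=24
  ? 227.0.49.98  path d0:H3→d1:-→d2:-→d3:-→d4:-→d5:-→d6:-→d7:-→d8:H3→d9:-→d10:-  best=H3
  + 11.96.0.0/12 (H4) depth=12
  + 227.57.0.0/16 (H1) depth=16
  ? 161.111.212.211  path d0:H3→d1:-→d2:-→d3:-→d4:-→d5:-→d6:-→d7:-→d8:-→d9:-→d10:-→d11:-→d12:H5→d13:-→d14:-→d15:-→d16:-→d17:-→d18:-→d19:-→d20:H2→d21:-→d22:-→d23:-→d24:H0→d25:-→d26:-→d27:-→d28:H3  best=H3
  del 227.57.190.0/24 (clear depth 24)
  ? 7.242.23.188  path d0:H3→d1:-→d2:-→d3:H2→d4:-  best=H2
  + 161.96.0.0/12 (H5) depth=12
  + 161.111.212.192/27 (H3) depth=27
  ? 161.111.212.208  path d0:H3→d1:-→d2:-→d3:-→d4:-→d5:-→d6:-→d7:-→d8:-→d9:-→d10:-→d11:-→d12:H5→d13:-→d14:-→d15:-→d16:-→d17:-→d18:-→d19:-→d20:H2→d21:-→d22:-→d23:-→d24:H0→d25:-→d26:-→d27:H3→d28:H3  best=H3
  ? 39.18.180.103  path d0:H3→d1:-→d2:-  best=H3
  ? 161.111.208.1  path d0:H3→d1:-→d2:-→d3:-→d4:-→d5:-→d6:-→d7:-→d8:-→d9:-→d10:-→d11:-→d12:H5→d13:-→d14:-→d15:-→d16:-→d17:-→d18:-→d19:-→d20:H2→d21:-  best=H2
  del 161.111.208.0/20 (clear depth 20)
  + 161.111.212.0/24 (H4) depth=24
  + 0.0.0.0/0 (H0) depth=0
  ? 0.0.5.210  path d0:H0→d1:-→d2:-→d3:H2→d4:-  best=H2

== LOOKUPS ==
["H0","H3","H6","H5","H3","H3","H3","H2","H3","H3","H2","H2"]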